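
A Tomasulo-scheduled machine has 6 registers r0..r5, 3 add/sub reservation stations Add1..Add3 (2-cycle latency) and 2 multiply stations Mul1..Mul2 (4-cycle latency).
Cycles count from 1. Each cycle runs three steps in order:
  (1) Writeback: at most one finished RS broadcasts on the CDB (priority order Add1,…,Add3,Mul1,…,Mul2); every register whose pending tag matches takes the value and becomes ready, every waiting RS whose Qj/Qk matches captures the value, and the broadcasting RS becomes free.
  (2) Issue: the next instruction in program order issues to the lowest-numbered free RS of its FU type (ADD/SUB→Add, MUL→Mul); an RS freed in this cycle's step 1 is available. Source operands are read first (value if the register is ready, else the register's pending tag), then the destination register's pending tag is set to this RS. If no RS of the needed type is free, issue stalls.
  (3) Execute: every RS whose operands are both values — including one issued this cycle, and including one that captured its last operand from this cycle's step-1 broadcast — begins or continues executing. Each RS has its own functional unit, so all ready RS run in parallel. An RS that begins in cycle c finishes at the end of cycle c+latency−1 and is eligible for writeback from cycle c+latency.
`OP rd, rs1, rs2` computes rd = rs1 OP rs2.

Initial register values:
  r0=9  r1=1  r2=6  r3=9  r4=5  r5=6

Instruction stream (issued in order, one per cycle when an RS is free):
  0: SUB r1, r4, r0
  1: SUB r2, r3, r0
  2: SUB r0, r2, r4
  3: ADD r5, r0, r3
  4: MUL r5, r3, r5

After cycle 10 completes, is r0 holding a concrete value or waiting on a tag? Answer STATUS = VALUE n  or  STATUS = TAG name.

cycle 1: issue SUB r1<-Add1 // r0:9,r1:Add1,r2:6,r3:9,r4:5,r5:6
cycle 2: issue SUB r2<-Add2 // r0:9,r1:Add1,r2:Add2,r3:9,r4:5,r5:6
cycle 3: CDB Add1=-4; issue SUB r0<-Add1 // r0:Add1,r1:-4,r2:Add2,r3:9,r4:5,r5:6
cycle 4: CDB Add2=0; issue ADD r5<-Add2 // r0:Add1,r1:-4,r2:0,r3:9,r4:5,r5:Add2
cycle 5: issue MUL r5<-Mul1 // r0:Add1,r1:-4,r2:0,r3:9,r4:5,r5:Mul1
cycle 6: CDB Add1=-5 // r0:-5,r1:-4,r2:0,r3:9,r4:5,r5:Mul1
cycle 7: - // r0:-5,r1:-4,r2:0,r3:9,r4:5,r5:Mul1
cycle 8: CDB Add2=4 // r0:-5,r1:-4,r2:0,r3:9,r4:5,r5:Mul1
cycle 9: - // r0:-5,r1:-4,r2:0,r3:9,r4:5,r5:Mul1
cycle 10: - // r0:-5,r1:-4,r2:0,r3:9,r4:5,r5:Mul1

STATUS = VALUE -5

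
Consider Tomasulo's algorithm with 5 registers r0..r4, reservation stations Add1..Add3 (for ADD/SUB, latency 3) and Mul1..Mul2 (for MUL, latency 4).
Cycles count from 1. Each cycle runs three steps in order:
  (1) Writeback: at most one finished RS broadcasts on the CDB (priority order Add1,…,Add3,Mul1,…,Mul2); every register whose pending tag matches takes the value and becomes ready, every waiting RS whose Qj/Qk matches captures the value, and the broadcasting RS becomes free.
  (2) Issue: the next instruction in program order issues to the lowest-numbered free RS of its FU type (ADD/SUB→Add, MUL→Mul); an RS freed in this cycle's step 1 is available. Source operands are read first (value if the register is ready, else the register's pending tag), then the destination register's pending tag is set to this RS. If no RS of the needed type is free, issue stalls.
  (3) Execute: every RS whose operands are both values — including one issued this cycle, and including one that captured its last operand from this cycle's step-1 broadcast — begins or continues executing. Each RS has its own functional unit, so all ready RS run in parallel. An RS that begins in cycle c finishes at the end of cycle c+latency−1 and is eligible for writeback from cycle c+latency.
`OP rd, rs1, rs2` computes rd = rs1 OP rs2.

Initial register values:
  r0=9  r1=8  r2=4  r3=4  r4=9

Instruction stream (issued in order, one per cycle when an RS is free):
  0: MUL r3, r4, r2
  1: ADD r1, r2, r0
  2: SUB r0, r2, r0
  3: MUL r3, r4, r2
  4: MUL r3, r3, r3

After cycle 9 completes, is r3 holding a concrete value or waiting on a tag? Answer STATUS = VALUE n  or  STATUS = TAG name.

cycle 1: issue MUL r3<-Mul1 // r0:9,r1:8,r2:4,r3:Mul1,r4:9
cycle 2: issue ADD r1<-Add1 // r0:9,r1:Add1,r2:4,r3:Mul1,r4:9
cycle 3: issue SUB r0<-Add2 // r0:Add2,r1:Add1,r2:4,r3:Mul1,r4:9
cycle 4: issue MUL r3<-Mul2 // r0:Add2,r1:Add1,r2:4,r3:Mul2,r4:9
cycle 5: CDB Add1=13; stall // r0:Add2,r1:13,r2:4,r3:Mul2,r4:9
cycle 6: CDB Add2=-5; stall // r0:-5,r1:13,r2:4,r3:Mul2,r4:9
cycle 7: CDB Mul1=36; issue MUL r3<-Mul1 // r0:-5,r1:13,r2:4,r3:Mul1,r4:9
cycle 8: CDB Mul2=36 // r0:-5,r1:13,r2:4,r3:Mul1,r4:9
cycle 9: - // r0:-5,r1:13,r2:4,r3:Mul1,r4:9

STATUS = TAG Mul1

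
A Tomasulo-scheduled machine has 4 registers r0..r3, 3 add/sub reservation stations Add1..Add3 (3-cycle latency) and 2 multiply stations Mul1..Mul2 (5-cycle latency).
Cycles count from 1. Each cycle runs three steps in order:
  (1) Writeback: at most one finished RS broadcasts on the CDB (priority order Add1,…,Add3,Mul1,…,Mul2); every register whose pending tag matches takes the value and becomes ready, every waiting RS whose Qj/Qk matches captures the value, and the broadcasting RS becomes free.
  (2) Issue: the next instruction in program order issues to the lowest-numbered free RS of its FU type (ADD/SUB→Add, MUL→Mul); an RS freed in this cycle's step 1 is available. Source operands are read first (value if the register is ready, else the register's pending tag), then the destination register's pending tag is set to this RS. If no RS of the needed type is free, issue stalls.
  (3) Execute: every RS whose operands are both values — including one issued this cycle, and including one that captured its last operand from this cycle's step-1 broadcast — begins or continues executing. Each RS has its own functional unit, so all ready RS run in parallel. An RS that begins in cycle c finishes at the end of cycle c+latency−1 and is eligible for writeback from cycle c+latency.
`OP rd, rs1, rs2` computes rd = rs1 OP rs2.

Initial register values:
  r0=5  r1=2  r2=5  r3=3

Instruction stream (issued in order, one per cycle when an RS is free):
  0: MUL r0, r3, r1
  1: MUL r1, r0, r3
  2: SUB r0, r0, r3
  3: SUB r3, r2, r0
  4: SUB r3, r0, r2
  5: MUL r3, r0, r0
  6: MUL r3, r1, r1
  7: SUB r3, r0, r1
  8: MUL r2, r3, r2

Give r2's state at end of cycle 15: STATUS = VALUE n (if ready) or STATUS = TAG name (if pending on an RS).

  c1: issue MUL r0<-Mul1  regs: r0:Mul1,r1:2,r2:5,r3:3
  c2: issue MUL r1<-Mul2  regs: r0:Mul1,r1:Mul2,r2:5,r3:3
  c3: issue SUB r0<-Add1  regs: r0:Add1,r1:Mul2,r2:5,r3:3
  c4: issue SUB r3<-Add2  regs: r0:Add1,r1:Mul2,r2:5,r3:Add2
  c5: issue SUB r3<-Add3  regs: r0:Add1,r1:Mul2,r2:5,r3:Add3
  c6: CDB Mul1=6; issue MUL r3<-Mul1  regs: r0:Add1,r1:Mul2,r2:5,r3:Mul1
  c7: stall  regs: r0:Add1,r1:Mul2,r2:5,r3:Mul1
  c8: stall  regs: r0:Add1,r1:Mul2,r2:5,r3:Mul1
  c9: CDB Add1=3; stall  regs: r0:3,r1:Mul2,r2:5,r3:Mul1
  c10: stall  regs: r0:3,r1:Mul2,r2:5,r3:Mul1
  c11: CDB Mul2=18; issue MUL r3<-Mul2  regs: r0:3,r1:18,r2:5,r3:Mul2
  c12: CDB Add2=2; issue SUB r3<-Add1  regs: r0:3,r1:18,r2:5,r3:Add1
  c13: CDB Add3=-2; stall  regs: r0:3,r1:18,r2:5,r3:Add1
  c14: CDB Mul1=9; issue MUL r2<-Mul1  regs: r0:3,r1:18,r2:Mul1,r3:Add1
  c15: CDB Add1=-15  regs: r0:3,r1:18,r2:Mul1,r3:-15

STATUS = TAG Mul1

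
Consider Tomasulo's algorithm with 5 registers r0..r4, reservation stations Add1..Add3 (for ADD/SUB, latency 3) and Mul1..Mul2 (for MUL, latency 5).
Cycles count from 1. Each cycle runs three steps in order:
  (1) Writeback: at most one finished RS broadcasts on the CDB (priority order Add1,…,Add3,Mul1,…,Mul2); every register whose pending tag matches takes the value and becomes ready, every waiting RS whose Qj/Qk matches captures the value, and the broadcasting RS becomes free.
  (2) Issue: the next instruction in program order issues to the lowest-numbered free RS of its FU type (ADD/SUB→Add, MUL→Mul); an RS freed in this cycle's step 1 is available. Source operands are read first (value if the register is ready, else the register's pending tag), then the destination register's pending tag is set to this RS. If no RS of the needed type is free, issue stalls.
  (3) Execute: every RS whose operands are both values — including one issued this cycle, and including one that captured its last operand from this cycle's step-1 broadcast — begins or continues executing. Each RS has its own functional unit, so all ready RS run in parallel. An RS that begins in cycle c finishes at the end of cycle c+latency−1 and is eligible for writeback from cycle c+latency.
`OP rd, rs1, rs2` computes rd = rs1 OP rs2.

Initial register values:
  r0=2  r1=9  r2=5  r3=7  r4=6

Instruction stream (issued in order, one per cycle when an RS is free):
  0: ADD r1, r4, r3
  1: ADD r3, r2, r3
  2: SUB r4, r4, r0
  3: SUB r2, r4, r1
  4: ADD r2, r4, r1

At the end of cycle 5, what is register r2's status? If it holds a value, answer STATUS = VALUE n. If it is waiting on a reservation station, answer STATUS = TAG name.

STATUS = TAG Add2

  c1: issue ADD r1<-Add1  regs: r0:2,r1:Add1,r2:5,r3:7,r4:6
  c2: issue ADD r3<-Add2  regs: r0:2,r1:Add1,r2:5,r3:Add2,r4:6
  c3: issue SUB r4<-Add3  regs: r0:2,r1:Add1,r2:5,r3:Add2,r4:Add3
  c4: CDB Add1=13; issue SUB r2<-Add1  regs: r0:2,r1:13,r2:Add1,r3:Add2,r4:Add3
  c5: CDB Add2=12; issue ADD r2<-Add2  regs: r0:2,r1:13,r2:Add2,r3:12,r4:Add3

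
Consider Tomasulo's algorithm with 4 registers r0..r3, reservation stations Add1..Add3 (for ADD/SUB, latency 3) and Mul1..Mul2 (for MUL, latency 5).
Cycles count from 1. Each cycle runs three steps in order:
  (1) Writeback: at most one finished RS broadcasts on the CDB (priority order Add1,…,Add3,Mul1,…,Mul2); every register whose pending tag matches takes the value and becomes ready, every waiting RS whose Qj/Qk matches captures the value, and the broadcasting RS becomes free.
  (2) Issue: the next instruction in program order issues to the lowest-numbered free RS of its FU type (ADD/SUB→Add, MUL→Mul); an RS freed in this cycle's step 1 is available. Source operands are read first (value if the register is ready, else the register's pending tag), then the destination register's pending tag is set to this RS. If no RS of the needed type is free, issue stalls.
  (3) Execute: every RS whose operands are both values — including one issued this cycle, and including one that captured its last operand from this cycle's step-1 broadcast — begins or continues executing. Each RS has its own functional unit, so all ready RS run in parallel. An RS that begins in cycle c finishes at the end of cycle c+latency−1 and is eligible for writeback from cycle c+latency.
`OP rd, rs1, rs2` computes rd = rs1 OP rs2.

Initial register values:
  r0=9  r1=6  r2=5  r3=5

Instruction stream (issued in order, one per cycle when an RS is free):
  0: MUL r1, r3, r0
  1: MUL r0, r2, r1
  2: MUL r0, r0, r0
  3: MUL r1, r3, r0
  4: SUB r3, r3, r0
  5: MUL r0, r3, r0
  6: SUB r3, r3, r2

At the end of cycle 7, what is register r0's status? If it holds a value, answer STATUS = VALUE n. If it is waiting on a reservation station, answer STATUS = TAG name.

cycle 1: issue MUL r1<-Mul1 // r0:9,r1:Mul1,r2:5,r3:5
cycle 2: issue MUL r0<-Mul2 // r0:Mul2,r1:Mul1,r2:5,r3:5
cycle 3: stall // r0:Mul2,r1:Mul1,r2:5,r3:5
cycle 4: stall // r0:Mul2,r1:Mul1,r2:5,r3:5
cycle 5: stall // r0:Mul2,r1:Mul1,r2:5,r3:5
cycle 6: CDB Mul1=45; issue MUL r0<-Mul1 // r0:Mul1,r1:45,r2:5,r3:5
cycle 7: stall // r0:Mul1,r1:45,r2:5,r3:5

STATUS = TAG Mul1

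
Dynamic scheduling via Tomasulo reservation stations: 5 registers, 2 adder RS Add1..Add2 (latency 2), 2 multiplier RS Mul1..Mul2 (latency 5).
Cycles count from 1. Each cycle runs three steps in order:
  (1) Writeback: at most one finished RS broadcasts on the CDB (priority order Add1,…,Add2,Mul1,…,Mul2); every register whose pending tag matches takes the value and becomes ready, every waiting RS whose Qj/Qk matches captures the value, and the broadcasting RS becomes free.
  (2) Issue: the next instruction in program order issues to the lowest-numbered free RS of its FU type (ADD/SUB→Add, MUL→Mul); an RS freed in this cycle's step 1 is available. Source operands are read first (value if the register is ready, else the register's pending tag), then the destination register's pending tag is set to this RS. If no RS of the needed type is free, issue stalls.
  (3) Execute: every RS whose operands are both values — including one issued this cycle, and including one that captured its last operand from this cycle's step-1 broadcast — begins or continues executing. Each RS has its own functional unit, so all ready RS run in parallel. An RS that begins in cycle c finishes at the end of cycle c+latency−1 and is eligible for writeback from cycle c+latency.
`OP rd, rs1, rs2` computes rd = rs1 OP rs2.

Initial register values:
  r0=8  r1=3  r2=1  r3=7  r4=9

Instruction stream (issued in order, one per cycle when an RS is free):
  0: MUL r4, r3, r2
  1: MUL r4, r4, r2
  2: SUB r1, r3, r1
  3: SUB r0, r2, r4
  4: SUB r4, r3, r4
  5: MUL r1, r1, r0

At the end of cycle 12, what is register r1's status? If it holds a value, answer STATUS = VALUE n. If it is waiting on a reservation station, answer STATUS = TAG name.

STATUS = TAG Mul1

cycle 1: issue MUL r4<-Mul1 // r0:8,r1:3,r2:1,r3:7,r4:Mul1
cycle 2: issue MUL r4<-Mul2 // r0:8,r1:3,r2:1,r3:7,r4:Mul2
cycle 3: issue SUB r1<-Add1 // r0:8,r1:Add1,r2:1,r3:7,r4:Mul2
cycle 4: issue SUB r0<-Add2 // r0:Add2,r1:Add1,r2:1,r3:7,r4:Mul2
cycle 5: CDB Add1=4; issue SUB r4<-Add1 // r0:Add2,r1:4,r2:1,r3:7,r4:Add1
cycle 6: CDB Mul1=7; issue MUL r1<-Mul1 // r0:Add2,r1:Mul1,r2:1,r3:7,r4:Add1
cycle 7: - // r0:Add2,r1:Mul1,r2:1,r3:7,r4:Add1
cycle 8: - // r0:Add2,r1:Mul1,r2:1,r3:7,r4:Add1
cycle 9: - // r0:Add2,r1:Mul1,r2:1,r3:7,r4:Add1
cycle 10: - // r0:Add2,r1:Mul1,r2:1,r3:7,r4:Add1
cycle 11: CDB Mul2=7 // r0:Add2,r1:Mul1,r2:1,r3:7,r4:Add1
cycle 12: - // r0:Add2,r1:Mul1,r2:1,r3:7,r4:Add1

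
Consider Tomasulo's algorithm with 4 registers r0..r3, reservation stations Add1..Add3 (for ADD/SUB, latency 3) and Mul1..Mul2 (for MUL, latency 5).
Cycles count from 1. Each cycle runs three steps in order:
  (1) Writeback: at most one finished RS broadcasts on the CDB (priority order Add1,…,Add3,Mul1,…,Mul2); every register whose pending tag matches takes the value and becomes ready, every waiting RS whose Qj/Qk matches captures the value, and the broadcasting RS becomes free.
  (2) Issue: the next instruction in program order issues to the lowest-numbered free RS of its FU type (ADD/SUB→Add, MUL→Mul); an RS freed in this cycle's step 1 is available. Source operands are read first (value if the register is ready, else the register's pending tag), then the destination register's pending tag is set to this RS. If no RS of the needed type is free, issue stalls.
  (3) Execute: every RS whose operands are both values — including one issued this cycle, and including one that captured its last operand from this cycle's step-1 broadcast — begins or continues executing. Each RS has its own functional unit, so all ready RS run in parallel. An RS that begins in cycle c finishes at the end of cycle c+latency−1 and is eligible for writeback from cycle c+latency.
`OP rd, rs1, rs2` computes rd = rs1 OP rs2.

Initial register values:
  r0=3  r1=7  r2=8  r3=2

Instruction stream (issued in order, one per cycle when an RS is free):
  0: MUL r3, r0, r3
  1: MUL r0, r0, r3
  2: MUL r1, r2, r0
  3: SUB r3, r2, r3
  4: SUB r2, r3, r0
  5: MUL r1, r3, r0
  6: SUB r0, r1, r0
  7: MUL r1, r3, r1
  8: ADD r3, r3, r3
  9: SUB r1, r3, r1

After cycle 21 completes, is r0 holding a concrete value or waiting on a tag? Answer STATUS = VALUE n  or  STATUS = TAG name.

cycle 1: issue MUL r3<-Mul1 // r0:3,r1:7,r2:8,r3:Mul1
cycle 2: issue MUL r0<-Mul2 // r0:Mul2,r1:7,r2:8,r3:Mul1
cycle 3: stall // r0:Mul2,r1:7,r2:8,r3:Mul1
cycle 4: stall // r0:Mul2,r1:7,r2:8,r3:Mul1
cycle 5: stall // r0:Mul2,r1:7,r2:8,r3:Mul1
cycle 6: CDB Mul1=6; issue MUL r1<-Mul1 // r0:Mul2,r1:Mul1,r2:8,r3:6
cycle 7: issue SUB r3<-Add1 // r0:Mul2,r1:Mul1,r2:8,r3:Add1
cycle 8: issue SUB r2<-Add2 // r0:Mul2,r1:Mul1,r2:Add2,r3:Add1
cycle 9: stall // r0:Mul2,r1:Mul1,r2:Add2,r3:Add1
cycle 10: CDB Add1=2; stall // r0:Mul2,r1:Mul1,r2:Add2,r3:2
cycle 11: CDB Mul2=18; issue MUL r1<-Mul2 // r0:18,r1:Mul2,r2:Add2,r3:2
cycle 12: issue SUB r0<-Add1 // r0:Add1,r1:Mul2,r2:Add2,r3:2
cycle 13: stall // r0:Add1,r1:Mul2,r2:Add2,r3:2
cycle 14: CDB Add2=-16; stall // r0:Add1,r1:Mul2,r2:-16,r3:2
cycle 15: stall // r0:Add1,r1:Mul2,r2:-16,r3:2
cycle 16: CDB Mul1=144; issue MUL r1<-Mul1 // r0:Add1,r1:Mul1,r2:-16,r3:2
cycle 17: CDB Mul2=36; issue ADD r3<-Add2 // r0:Add1,r1:Mul1,r2:-16,r3:Add2
cycle 18: issue SUB r1<-Add3 // r0:Add1,r1:Add3,r2:-16,r3:Add2
cycle 19: - // r0:Add1,r1:Add3,r2:-16,r3:Add2
cycle 20: CDB Add1=18 // r0:18,r1:Add3,r2:-16,r3:Add2
cycle 21: CDB Add2=4 // r0:18,r1:Add3,r2:-16,r3:4

STATUS = VALUE 18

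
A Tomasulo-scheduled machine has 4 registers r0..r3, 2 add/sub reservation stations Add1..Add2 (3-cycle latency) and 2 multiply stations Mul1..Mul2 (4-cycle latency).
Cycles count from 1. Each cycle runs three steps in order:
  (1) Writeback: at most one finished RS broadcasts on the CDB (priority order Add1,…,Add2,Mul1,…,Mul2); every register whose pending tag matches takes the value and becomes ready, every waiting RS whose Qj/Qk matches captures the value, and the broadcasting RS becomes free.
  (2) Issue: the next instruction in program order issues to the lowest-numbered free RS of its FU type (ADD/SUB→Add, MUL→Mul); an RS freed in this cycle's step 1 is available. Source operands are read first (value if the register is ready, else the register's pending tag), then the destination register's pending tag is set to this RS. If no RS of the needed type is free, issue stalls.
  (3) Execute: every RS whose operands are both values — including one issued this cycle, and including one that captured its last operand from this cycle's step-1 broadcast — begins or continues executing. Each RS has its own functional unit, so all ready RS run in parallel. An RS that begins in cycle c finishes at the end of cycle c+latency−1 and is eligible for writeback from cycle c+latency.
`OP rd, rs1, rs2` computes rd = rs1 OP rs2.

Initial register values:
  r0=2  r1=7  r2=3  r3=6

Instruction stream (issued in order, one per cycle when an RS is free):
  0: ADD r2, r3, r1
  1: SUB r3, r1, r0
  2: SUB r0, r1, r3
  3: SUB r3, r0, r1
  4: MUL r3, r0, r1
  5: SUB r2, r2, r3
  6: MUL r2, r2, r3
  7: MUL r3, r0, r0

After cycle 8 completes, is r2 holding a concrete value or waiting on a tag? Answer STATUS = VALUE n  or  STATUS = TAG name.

cycle 1: issue ADD r2<-Add1 // r0:2,r1:7,r2:Add1,r3:6
cycle 2: issue SUB r3<-Add2 // r0:2,r1:7,r2:Add1,r3:Add2
cycle 3: stall // r0:2,r1:7,r2:Add1,r3:Add2
cycle 4: CDB Add1=13; issue SUB r0<-Add1 // r0:Add1,r1:7,r2:13,r3:Add2
cycle 5: CDB Add2=5; issue SUB r3<-Add2 // r0:Add1,r1:7,r2:13,r3:Add2
cycle 6: issue MUL r3<-Mul1 // r0:Add1,r1:7,r2:13,r3:Mul1
cycle 7: stall // r0:Add1,r1:7,r2:13,r3:Mul1
cycle 8: CDB Add1=2; issue SUB r2<-Add1 // r0:2,r1:7,r2:Add1,r3:Mul1

STATUS = TAG Add1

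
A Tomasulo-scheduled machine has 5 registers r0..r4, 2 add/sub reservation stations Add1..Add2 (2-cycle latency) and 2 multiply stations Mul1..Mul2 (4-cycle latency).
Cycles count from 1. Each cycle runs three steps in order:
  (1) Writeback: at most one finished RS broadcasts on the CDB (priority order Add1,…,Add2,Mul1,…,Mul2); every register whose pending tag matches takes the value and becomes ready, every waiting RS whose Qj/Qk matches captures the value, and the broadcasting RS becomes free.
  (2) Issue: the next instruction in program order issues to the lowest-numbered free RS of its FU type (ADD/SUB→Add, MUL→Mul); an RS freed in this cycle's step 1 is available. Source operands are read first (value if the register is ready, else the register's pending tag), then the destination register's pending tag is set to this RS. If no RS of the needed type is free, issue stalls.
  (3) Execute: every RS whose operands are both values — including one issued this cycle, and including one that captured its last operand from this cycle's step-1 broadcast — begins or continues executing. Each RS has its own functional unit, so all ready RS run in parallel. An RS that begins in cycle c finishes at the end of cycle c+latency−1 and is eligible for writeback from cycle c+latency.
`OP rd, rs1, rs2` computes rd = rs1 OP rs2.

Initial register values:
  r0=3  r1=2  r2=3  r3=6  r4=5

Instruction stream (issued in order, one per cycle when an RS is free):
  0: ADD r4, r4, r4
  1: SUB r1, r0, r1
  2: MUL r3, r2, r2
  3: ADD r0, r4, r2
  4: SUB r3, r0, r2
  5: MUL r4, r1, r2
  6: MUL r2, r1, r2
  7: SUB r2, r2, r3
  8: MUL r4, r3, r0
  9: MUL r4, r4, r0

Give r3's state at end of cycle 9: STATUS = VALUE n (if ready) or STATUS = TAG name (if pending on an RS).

c1: issue ADD r4<-Add1 | r0:3,r1:2,r2:3,r3:6,r4:Add1
c2: issue SUB r1<-Add2 | r0:3,r1:Add2,r2:3,r3:6,r4:Add1
c3: CDB Add1=10; issue MUL r3<-Mul1 | r0:3,r1:Add2,r2:3,r3:Mul1,r4:10
c4: CDB Add2=1; issue ADD r0<-Add1 | r0:Add1,r1:1,r2:3,r3:Mul1,r4:10
c5: issue SUB r3<-Add2 | r0:Add1,r1:1,r2:3,r3:Add2,r4:10
c6: CDB Add1=13; issue MUL r4<-Mul2 | r0:13,r1:1,r2:3,r3:Add2,r4:Mul2
c7: CDB Mul1=9; issue MUL r2<-Mul1 | r0:13,r1:1,r2:Mul1,r3:Add2,r4:Mul2
c8: CDB Add2=10; issue SUB r2<-Add1 | r0:13,r1:1,r2:Add1,r3:10,r4:Mul2
c9: stall | r0:13,r1:1,r2:Add1,r3:10,r4:Mul2

STATUS = VALUE 10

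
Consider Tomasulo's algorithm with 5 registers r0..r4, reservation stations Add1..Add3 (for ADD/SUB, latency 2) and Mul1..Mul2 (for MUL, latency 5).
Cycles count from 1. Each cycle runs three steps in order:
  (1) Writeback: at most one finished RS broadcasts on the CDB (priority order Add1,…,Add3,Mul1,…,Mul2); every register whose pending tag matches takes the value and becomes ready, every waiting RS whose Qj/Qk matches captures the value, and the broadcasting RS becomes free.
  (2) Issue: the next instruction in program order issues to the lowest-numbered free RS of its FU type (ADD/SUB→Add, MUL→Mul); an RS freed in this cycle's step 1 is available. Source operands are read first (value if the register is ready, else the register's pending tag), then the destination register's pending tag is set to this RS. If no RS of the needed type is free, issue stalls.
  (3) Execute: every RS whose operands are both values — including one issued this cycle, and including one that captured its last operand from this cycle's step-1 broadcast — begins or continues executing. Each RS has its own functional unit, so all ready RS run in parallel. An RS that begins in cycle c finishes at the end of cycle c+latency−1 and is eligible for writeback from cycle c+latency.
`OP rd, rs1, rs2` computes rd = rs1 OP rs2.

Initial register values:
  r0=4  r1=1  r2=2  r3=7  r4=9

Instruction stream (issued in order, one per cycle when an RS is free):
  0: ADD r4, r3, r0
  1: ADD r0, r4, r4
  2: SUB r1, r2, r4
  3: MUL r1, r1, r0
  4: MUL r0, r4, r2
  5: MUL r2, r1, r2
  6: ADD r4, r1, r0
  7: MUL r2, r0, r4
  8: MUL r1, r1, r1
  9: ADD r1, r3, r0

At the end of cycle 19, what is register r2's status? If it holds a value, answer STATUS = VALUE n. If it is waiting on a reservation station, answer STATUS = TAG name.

c1: issue ADD r4<-Add1 | r0:4,r1:1,r2:2,r3:7,r4:Add1
c2: issue ADD r0<-Add2 | r0:Add2,r1:1,r2:2,r3:7,r4:Add1
c3: CDB Add1=11; issue SUB r1<-Add1 | r0:Add2,r1:Add1,r2:2,r3:7,r4:11
c4: issue MUL r1<-Mul1 | r0:Add2,r1:Mul1,r2:2,r3:7,r4:11
c5: CDB Add1=-9; issue MUL r0<-Mul2 | r0:Mul2,r1:Mul1,r2:2,r3:7,r4:11
c6: CDB Add2=22; stall | r0:Mul2,r1:Mul1,r2:2,r3:7,r4:11
c7: stall | r0:Mul2,r1:Mul1,r2:2,r3:7,r4:11
c8: stall | r0:Mul2,r1:Mul1,r2:2,r3:7,r4:11
c9: stall | r0:Mul2,r1:Mul1,r2:2,r3:7,r4:11
c10: CDB Mul2=22; issue MUL r2<-Mul2 | r0:22,r1:Mul1,r2:Mul2,r3:7,r4:11
c11: CDB Mul1=-198; issue ADD r4<-Add1 | r0:22,r1:-198,r2:Mul2,r3:7,r4:Add1
c12: issue MUL r2<-Mul1 | r0:22,r1:-198,r2:Mul1,r3:7,r4:Add1
c13: CDB Add1=-176; stall | r0:22,r1:-198,r2:Mul1,r3:7,r4:-176
c14: stall | r0:22,r1:-198,r2:Mul1,r3:7,r4:-176
c15: stall | r0:22,r1:-198,r2:Mul1,r3:7,r4:-176
c16: CDB Mul2=-396; issue MUL r1<-Mul2 | r0:22,r1:Mul2,r2:Mul1,r3:7,r4:-176
c17: issue ADD r1<-Add1 | r0:22,r1:Add1,r2:Mul1,r3:7,r4:-176
c18: CDB Mul1=-3872 | r0:22,r1:Add1,r2:-3872,r3:7,r4:-176
c19: CDB Add1=29 | r0:22,r1:29,r2:-3872,r3:7,r4:-176

STATUS = VALUE -3872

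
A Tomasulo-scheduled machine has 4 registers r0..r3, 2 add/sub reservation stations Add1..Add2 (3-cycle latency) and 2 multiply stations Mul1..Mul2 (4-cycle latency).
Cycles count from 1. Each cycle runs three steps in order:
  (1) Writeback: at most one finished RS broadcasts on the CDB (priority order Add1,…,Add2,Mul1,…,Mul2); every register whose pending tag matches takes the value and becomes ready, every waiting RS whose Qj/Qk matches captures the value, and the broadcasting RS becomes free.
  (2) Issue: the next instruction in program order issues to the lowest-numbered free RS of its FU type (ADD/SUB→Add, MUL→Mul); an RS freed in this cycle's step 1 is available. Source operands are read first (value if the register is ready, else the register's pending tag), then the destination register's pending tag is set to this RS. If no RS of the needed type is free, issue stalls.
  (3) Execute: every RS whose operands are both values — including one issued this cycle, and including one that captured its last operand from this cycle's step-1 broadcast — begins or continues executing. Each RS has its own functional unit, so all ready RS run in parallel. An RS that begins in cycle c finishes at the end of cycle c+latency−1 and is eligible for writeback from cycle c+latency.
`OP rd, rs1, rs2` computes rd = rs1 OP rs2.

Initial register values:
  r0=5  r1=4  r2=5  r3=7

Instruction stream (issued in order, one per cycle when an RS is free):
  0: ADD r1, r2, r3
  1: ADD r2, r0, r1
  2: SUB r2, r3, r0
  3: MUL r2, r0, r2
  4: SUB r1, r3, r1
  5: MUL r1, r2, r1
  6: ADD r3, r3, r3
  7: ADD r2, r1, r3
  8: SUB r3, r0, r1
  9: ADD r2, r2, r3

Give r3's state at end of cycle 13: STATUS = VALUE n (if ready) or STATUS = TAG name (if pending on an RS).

STATUS = TAG Add2

c1: issue ADD r1<-Add1 | r0:5,r1:Add1,r2:5,r3:7
c2: issue ADD r2<-Add2 | r0:5,r1:Add1,r2:Add2,r3:7
c3: stall | r0:5,r1:Add1,r2:Add2,r3:7
c4: CDB Add1=12; issue SUB r2<-Add1 | r0:5,r1:12,r2:Add1,r3:7
c5: issue MUL r2<-Mul1 | r0:5,r1:12,r2:Mul1,r3:7
c6: stall | r0:5,r1:12,r2:Mul1,r3:7
c7: CDB Add1=2; issue SUB r1<-Add1 | r0:5,r1:Add1,r2:Mul1,r3:7
c8: CDB Add2=17; issue MUL r1<-Mul2 | r0:5,r1:Mul2,r2:Mul1,r3:7
c9: issue ADD r3<-Add2 | r0:5,r1:Mul2,r2:Mul1,r3:Add2
c10: CDB Add1=-5; issue ADD r2<-Add1 | r0:5,r1:Mul2,r2:Add1,r3:Add2
c11: CDB Mul1=10; stall | r0:5,r1:Mul2,r2:Add1,r3:Add2
c12: CDB Add2=14; issue SUB r3<-Add2 | r0:5,r1:Mul2,r2:Add1,r3:Add2
c13: stall | r0:5,r1:Mul2,r2:Add1,r3:Add2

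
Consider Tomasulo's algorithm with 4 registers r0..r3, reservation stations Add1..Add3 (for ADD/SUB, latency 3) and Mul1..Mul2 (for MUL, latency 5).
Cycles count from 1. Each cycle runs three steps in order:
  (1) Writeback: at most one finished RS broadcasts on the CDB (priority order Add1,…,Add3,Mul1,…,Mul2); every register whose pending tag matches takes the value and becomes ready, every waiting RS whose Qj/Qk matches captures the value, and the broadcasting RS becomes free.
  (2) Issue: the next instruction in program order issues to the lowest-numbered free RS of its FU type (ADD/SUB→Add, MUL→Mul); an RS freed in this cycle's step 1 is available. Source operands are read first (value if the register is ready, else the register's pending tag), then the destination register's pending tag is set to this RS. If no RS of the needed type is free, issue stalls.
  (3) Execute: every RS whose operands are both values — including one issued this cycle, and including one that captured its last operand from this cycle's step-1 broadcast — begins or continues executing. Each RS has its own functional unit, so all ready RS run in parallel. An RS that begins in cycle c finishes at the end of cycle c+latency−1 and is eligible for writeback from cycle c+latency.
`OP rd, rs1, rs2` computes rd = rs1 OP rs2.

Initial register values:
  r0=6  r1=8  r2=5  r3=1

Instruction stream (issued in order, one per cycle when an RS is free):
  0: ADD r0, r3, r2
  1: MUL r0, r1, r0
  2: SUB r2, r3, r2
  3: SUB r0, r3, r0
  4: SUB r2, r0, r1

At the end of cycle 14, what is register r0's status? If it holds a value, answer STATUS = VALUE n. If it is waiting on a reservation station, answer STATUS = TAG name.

STATUS = VALUE -47

c1: issue ADD r0<-Add1 | r0:Add1,r1:8,r2:5,r3:1
c2: issue MUL r0<-Mul1 | r0:Mul1,r1:8,r2:5,r3:1
c3: issue SUB r2<-Add2 | r0:Mul1,r1:8,r2:Add2,r3:1
c4: CDB Add1=6; issue SUB r0<-Add1 | r0:Add1,r1:8,r2:Add2,r3:1
c5: issue SUB r2<-Add3 | r0:Add1,r1:8,r2:Add3,r3:1
c6: CDB Add2=-4 | r0:Add1,r1:8,r2:Add3,r3:1
c7: - | r0:Add1,r1:8,r2:Add3,r3:1
c8: - | r0:Add1,r1:8,r2:Add3,r3:1
c9: CDB Mul1=48 | r0:Add1,r1:8,r2:Add3,r3:1
c10: - | r0:Add1,r1:8,r2:Add3,r3:1
c11: - | r0:Add1,r1:8,r2:Add3,r3:1
c12: CDB Add1=-47 | r0:-47,r1:8,r2:Add3,r3:1
c13: - | r0:-47,r1:8,r2:Add3,r3:1
c14: - | r0:-47,r1:8,r2:Add3,r3:1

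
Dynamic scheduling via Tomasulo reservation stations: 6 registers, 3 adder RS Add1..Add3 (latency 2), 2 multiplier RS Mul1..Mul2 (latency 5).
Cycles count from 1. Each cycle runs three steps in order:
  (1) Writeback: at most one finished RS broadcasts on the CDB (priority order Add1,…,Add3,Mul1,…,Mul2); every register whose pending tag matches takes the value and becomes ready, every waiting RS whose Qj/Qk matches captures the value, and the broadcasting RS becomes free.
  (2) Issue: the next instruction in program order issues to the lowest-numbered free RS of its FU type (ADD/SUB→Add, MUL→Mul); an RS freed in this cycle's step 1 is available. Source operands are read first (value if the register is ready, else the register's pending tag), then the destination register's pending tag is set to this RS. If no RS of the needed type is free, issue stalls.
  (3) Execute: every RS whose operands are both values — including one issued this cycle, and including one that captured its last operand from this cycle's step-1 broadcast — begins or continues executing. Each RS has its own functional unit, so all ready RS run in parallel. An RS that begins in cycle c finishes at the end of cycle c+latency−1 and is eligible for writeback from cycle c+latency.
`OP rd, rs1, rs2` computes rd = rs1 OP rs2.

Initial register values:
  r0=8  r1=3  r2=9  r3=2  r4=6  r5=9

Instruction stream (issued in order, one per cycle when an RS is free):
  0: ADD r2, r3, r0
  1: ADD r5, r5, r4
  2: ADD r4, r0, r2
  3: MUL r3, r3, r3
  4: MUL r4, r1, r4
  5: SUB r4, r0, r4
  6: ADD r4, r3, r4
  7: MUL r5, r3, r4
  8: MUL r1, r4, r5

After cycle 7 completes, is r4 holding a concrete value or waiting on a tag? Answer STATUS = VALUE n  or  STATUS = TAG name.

cycle 1: issue ADD r2<-Add1 // r0:8,r1:3,r2:Add1,r3:2,r4:6,r5:9
cycle 2: issue ADD r5<-Add2 // r0:8,r1:3,r2:Add1,r3:2,r4:6,r5:Add2
cycle 3: CDB Add1=10; issue ADD r4<-Add1 // r0:8,r1:3,r2:10,r3:2,r4:Add1,r5:Add2
cycle 4: CDB Add2=15; issue MUL r3<-Mul1 // r0:8,r1:3,r2:10,r3:Mul1,r4:Add1,r5:15
cycle 5: CDB Add1=18; issue MUL r4<-Mul2 // r0:8,r1:3,r2:10,r3:Mul1,r4:Mul2,r5:15
cycle 6: issue SUB r4<-Add1 // r0:8,r1:3,r2:10,r3:Mul1,r4:Add1,r5:15
cycle 7: issue ADD r4<-Add2 // r0:8,r1:3,r2:10,r3:Mul1,r4:Add2,r5:15

STATUS = TAG Add2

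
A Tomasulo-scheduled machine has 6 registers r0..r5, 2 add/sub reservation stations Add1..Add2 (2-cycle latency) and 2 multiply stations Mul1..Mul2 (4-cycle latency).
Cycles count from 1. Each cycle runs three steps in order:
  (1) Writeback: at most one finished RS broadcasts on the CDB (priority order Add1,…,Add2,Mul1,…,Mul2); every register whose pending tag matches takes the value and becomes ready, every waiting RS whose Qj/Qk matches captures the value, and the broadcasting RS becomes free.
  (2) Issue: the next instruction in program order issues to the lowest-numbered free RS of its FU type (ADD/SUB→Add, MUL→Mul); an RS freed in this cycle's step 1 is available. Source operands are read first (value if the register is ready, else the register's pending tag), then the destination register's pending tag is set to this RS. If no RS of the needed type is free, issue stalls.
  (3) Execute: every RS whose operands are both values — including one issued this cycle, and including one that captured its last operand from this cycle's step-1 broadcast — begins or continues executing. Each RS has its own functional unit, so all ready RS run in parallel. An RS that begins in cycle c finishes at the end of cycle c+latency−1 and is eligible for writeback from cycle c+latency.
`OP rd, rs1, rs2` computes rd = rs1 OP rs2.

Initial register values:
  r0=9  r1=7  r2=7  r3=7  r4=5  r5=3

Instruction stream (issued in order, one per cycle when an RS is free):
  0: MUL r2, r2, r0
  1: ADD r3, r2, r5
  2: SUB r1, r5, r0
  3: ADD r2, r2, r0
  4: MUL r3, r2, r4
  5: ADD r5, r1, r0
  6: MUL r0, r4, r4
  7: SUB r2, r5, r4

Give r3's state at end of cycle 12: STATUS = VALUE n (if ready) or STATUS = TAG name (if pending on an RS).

  c1: issue MUL r2<-Mul1  regs: r0:9,r1:7,r2:Mul1,r3:7,r4:5,r5:3
  c2: issue ADD r3<-Add1  regs: r0:9,r1:7,r2:Mul1,r3:Add1,r4:5,r5:3
  c3: issue SUB r1<-Add2  regs: r0:9,r1:Add2,r2:Mul1,r3:Add1,r4:5,r5:3
  c4: stall  regs: r0:9,r1:Add2,r2:Mul1,r3:Add1,r4:5,r5:3
  c5: CDB Add2=-6; issue ADD r2<-Add2  regs: r0:9,r1:-6,r2:Add2,r3:Add1,r4:5,r5:3
  c6: CDB Mul1=63; issue MUL r3<-Mul1  regs: r0:9,r1:-6,r2:Add2,r3:Mul1,r4:5,r5:3
  c7: stall  regs: r0:9,r1:-6,r2:Add2,r3:Mul1,r4:5,r5:3
  c8: CDB Add1=66; issue ADD r5<-Add1  regs: r0:9,r1:-6,r2:Add2,r3:Mul1,r4:5,r5:Add1
  c9: CDB Add2=72; issue MUL r0<-Mul2  regs: r0:Mul2,r1:-6,r2:72,r3:Mul1,r4:5,r5:Add1
  c10: CDB Add1=3; issue SUB r2<-Add1  regs: r0:Mul2,r1:-6,r2:Add1,r3:Mul1,r4:5,r5:3
  c11: -  regs: r0:Mul2,r1:-6,r2:Add1,r3:Mul1,r4:5,r5:3
  c12: CDB Add1=-2  regs: r0:Mul2,r1:-6,r2:-2,r3:Mul1,r4:5,r5:3

STATUS = TAG Mul1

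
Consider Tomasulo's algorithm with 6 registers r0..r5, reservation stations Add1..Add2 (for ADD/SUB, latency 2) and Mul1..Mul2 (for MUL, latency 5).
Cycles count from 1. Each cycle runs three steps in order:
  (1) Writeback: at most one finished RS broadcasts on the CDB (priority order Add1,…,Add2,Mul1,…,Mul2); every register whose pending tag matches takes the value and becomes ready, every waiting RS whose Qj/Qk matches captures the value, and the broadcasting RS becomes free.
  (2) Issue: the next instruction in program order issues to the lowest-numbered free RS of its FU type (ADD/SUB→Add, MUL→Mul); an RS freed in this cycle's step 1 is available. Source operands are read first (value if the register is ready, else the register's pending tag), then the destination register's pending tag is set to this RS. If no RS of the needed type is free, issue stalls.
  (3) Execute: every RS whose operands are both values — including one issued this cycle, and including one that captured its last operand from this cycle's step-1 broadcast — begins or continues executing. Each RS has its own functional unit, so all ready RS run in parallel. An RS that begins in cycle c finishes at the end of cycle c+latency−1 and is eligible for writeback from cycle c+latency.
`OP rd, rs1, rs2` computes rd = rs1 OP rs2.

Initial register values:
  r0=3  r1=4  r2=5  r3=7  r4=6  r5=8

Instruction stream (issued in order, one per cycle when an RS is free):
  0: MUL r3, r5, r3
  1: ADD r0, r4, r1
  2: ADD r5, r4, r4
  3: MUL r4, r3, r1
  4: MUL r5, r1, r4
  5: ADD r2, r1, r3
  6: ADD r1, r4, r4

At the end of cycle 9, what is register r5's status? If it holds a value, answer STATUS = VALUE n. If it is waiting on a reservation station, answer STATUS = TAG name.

STATUS = TAG Mul1

c1: issue MUL r3<-Mul1 | r0:3,r1:4,r2:5,r3:Mul1,r4:6,r5:8
c2: issue ADD r0<-Add1 | r0:Add1,r1:4,r2:5,r3:Mul1,r4:6,r5:8
c3: issue ADD r5<-Add2 | r0:Add1,r1:4,r2:5,r3:Mul1,r4:6,r5:Add2
c4: CDB Add1=10; issue MUL r4<-Mul2 | r0:10,r1:4,r2:5,r3:Mul1,r4:Mul2,r5:Add2
c5: CDB Add2=12; stall | r0:10,r1:4,r2:5,r3:Mul1,r4:Mul2,r5:12
c6: CDB Mul1=56; issue MUL r5<-Mul1 | r0:10,r1:4,r2:5,r3:56,r4:Mul2,r5:Mul1
c7: issue ADD r2<-Add1 | r0:10,r1:4,r2:Add1,r3:56,r4:Mul2,r5:Mul1
c8: issue ADD r1<-Add2 | r0:10,r1:Add2,r2:Add1,r3:56,r4:Mul2,r5:Mul1
c9: CDB Add1=60 | r0:10,r1:Add2,r2:60,r3:56,r4:Mul2,r5:Mul1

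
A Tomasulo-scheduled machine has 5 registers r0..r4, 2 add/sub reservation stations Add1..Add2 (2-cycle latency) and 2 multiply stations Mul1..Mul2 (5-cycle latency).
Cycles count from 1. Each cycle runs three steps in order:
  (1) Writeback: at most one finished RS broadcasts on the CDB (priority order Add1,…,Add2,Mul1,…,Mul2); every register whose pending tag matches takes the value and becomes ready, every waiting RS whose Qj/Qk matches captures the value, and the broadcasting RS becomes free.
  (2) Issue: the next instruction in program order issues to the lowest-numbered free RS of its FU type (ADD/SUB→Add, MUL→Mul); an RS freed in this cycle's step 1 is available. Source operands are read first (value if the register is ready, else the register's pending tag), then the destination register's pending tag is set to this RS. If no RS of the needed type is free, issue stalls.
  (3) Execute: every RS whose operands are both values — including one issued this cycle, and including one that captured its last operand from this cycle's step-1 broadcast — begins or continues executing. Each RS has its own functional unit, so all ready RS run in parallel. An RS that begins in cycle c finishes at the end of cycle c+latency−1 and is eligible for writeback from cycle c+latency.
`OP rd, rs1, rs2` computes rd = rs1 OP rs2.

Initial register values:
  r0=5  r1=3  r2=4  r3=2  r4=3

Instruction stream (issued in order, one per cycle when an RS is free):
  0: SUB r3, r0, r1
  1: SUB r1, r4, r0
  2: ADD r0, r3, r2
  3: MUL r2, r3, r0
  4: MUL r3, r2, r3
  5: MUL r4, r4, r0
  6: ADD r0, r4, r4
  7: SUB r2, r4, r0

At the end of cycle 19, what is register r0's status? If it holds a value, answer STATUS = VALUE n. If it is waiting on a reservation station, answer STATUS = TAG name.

cycle 1: issue SUB r3<-Add1 // r0:5,r1:3,r2:4,r3:Add1,r4:3
cycle 2: issue SUB r1<-Add2 // r0:5,r1:Add2,r2:4,r3:Add1,r4:3
cycle 3: CDB Add1=2; issue ADD r0<-Add1 // r0:Add1,r1:Add2,r2:4,r3:2,r4:3
cycle 4: CDB Add2=-2; issue MUL r2<-Mul1 // r0:Add1,r1:-2,r2:Mul1,r3:2,r4:3
cycle 5: CDB Add1=6; issue MUL r3<-Mul2 // r0:6,r1:-2,r2:Mul1,r3:Mul2,r4:3
cycle 6: stall // r0:6,r1:-2,r2:Mul1,r3:Mul2,r4:3
cycle 7: stall // r0:6,r1:-2,r2:Mul1,r3:Mul2,r4:3
cycle 8: stall // r0:6,r1:-2,r2:Mul1,r3:Mul2,r4:3
cycle 9: stall // r0:6,r1:-2,r2:Mul1,r3:Mul2,r4:3
cycle 10: CDB Mul1=12; issue MUL r4<-Mul1 // r0:6,r1:-2,r2:12,r3:Mul2,r4:Mul1
cycle 11: issue ADD r0<-Add1 // r0:Add1,r1:-2,r2:12,r3:Mul2,r4:Mul1
cycle 12: issue SUB r2<-Add2 // r0:Add1,r1:-2,r2:Add2,r3:Mul2,r4:Mul1
cycle 13: - // r0:Add1,r1:-2,r2:Add2,r3:Mul2,r4:Mul1
cycle 14: - // r0:Add1,r1:-2,r2:Add2,r3:Mul2,r4:Mul1
cycle 15: CDB Mul1=18 // r0:Add1,r1:-2,r2:Add2,r3:Mul2,r4:18
cycle 16: CDB Mul2=24 // r0:Add1,r1:-2,r2:Add2,r3:24,r4:18
cycle 17: CDB Add1=36 // r0:36,r1:-2,r2:Add2,r3:24,r4:18
cycle 18: - // r0:36,r1:-2,r2:Add2,r3:24,r4:18
cycle 19: CDB Add2=-18 // r0:36,r1:-2,r2:-18,r3:24,r4:18

STATUS = VALUE 36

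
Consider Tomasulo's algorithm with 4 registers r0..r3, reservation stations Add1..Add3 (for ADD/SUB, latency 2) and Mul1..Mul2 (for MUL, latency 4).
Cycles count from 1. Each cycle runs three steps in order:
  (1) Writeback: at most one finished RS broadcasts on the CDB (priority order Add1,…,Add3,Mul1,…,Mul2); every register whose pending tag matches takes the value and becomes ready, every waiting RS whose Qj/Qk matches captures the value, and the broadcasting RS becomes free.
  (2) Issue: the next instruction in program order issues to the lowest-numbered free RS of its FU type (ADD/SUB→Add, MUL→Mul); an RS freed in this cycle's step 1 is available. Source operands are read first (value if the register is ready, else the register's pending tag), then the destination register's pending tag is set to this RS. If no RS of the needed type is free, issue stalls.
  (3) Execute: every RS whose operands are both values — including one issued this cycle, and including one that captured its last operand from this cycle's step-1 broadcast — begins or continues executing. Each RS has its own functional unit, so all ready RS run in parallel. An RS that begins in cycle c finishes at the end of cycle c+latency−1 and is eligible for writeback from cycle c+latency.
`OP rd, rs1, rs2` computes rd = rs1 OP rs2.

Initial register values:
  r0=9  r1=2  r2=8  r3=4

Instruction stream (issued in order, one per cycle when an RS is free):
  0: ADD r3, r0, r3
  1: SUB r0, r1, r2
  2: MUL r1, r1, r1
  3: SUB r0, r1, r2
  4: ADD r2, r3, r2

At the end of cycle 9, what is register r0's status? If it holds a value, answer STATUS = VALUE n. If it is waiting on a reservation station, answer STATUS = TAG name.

c1: issue ADD r3<-Add1 | r0:9,r1:2,r2:8,r3:Add1
c2: issue SUB r0<-Add2 | r0:Add2,r1:2,r2:8,r3:Add1
c3: CDB Add1=13; issue MUL r1<-Mul1 | r0:Add2,r1:Mul1,r2:8,r3:13
c4: CDB Add2=-6; issue SUB r0<-Add1 | r0:Add1,r1:Mul1,r2:8,r3:13
c5: issue ADD r2<-Add2 | r0:Add1,r1:Mul1,r2:Add2,r3:13
c6: - | r0:Add1,r1:Mul1,r2:Add2,r3:13
c7: CDB Add2=21 | r0:Add1,r1:Mul1,r2:21,r3:13
c8: CDB Mul1=4 | r0:Add1,r1:4,r2:21,r3:13
c9: - | r0:Add1,r1:4,r2:21,r3:13

STATUS = TAG Add1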